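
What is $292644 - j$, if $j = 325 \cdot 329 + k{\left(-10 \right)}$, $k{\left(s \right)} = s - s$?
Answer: $185719$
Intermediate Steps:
$k{\left(s \right)} = 0$
$j = 106925$ ($j = 325 \cdot 329 + 0 = 106925 + 0 = 106925$)
$292644 - j = 292644 - 106925 = 185719$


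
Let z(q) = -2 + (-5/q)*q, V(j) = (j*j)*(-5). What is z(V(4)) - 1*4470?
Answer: -4477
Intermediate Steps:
V(j) = -5*j**2 (V(j) = j**2*(-5) = -5*j**2)
z(q) = -7 (z(q) = -2 - 5 = -7)
z(V(4)) - 1*4470 = -7 - 1*4470 = -7 - 4470 = -4477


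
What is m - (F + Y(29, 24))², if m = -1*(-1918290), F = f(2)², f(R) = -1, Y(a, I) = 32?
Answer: 1917201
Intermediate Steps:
F = 1 (F = (-1)² = 1)
m = 1918290
m - (F + Y(29, 24))² = 1918290 - (1 + 32)² = 1918290 - 1*33² = 1918290 - 1*1089 = 1918290 - 1089 = 1917201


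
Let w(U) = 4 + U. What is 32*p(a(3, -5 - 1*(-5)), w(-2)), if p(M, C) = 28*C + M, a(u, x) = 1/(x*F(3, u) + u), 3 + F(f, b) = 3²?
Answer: 5408/3 ≈ 1802.7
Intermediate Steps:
F(f, b) = 6 (F(f, b) = -3 + 3² = -3 + 9 = 6)
a(u, x) = 1/(u + 6*x) (a(u, x) = 1/(x*6 + u) = 1/(6*x + u) = 1/(u + 6*x))
p(M, C) = M + 28*C
32*p(a(3, -5 - 1*(-5)), w(-2)) = 32*(1/(3 + 6*(-5 - 1*(-5))) + 28*(4 - 2)) = 32*(1/(3 + 6*(-5 + 5)) + 28*2) = 32*(1/(3 + 6*0) + 56) = 32*(1/(3 + 0) + 56) = 32*(1/3 + 56) = 32*(⅓ + 56) = 32*(169/3) = 5408/3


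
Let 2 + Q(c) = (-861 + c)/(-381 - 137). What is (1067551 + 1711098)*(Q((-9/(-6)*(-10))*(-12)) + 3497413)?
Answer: 5033966077528771/518 ≈ 9.7181e+12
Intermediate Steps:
Q(c) = -25/74 - c/518 (Q(c) = -2 + (-861 + c)/(-381 - 137) = -2 + (-861 + c)/(-518) = -2 + (-861 + c)*(-1/518) = -2 + (123/74 - c/518) = -25/74 - c/518)
(1067551 + 1711098)*(Q((-9/(-6)*(-10))*(-12)) + 3497413) = (1067551 + 1711098)*((-25/74 - -9/(-6)*(-10)*(-12)/518) + 3497413) = 2778649*((-25/74 - -9*(-⅙)*(-10)*(-12)/518) + 3497413) = 2778649*((-25/74 - (3/2)*(-10)*(-12)/518) + 3497413) = 2778649*((-25/74 - (-15)*(-12)/518) + 3497413) = 2778649*((-25/74 - 1/518*180) + 3497413) = 2778649*((-25/74 - 90/259) + 3497413) = 2778649*(-355/518 + 3497413) = 2778649*(1811659579/518) = 5033966077528771/518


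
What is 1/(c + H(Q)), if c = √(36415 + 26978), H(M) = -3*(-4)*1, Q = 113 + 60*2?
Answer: -4/21083 + √63393/63249 ≈ 0.0037910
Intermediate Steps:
Q = 233 (Q = 113 + 120 = 233)
H(M) = 12 (H(M) = 12*1 = 12)
c = √63393 ≈ 251.78
1/(c + H(Q)) = 1/(√63393 + 12) = 1/(12 + √63393)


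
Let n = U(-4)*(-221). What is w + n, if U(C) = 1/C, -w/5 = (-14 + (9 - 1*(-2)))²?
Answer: 41/4 ≈ 10.250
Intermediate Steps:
w = -45 (w = -5*(-14 + (9 - 1*(-2)))² = -5*(-14 + (9 + 2))² = -5*(-14 + 11)² = -5*(-3)² = -5*9 = -45)
n = 221/4 (n = -221/(-4) = -¼*(-221) = 221/4 ≈ 55.250)
w + n = -45 + 221/4 = 41/4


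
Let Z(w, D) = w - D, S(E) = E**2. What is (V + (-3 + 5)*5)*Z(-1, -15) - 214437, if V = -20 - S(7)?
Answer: -215263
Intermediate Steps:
V = -69 (V = -20 - 1*7**2 = -20 - 1*49 = -20 - 49 = -69)
(V + (-3 + 5)*5)*Z(-1, -15) - 214437 = (-69 + (-3 + 5)*5)*(-1 - 1*(-15)) - 214437 = (-69 + 2*5)*(-1 + 15) - 214437 = (-69 + 10)*14 - 214437 = -59*14 - 214437 = -826 - 214437 = -215263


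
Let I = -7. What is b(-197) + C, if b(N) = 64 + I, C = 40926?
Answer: 40983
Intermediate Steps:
b(N) = 57 (b(N) = 64 - 7 = 57)
b(-197) + C = 57 + 40926 = 40983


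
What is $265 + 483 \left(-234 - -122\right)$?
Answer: $-53831$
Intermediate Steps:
$265 + 483 \left(-234 - -122\right) = 265 + 483 \left(-234 + 122\right) = 265 + 483 \left(-112\right) = 265 - 54096 = -53831$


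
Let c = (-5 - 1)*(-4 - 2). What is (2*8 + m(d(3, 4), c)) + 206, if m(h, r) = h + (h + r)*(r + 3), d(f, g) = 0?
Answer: 1626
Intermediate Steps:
c = 36 (c = -6*(-6) = 36)
m(h, r) = h + (3 + r)*(h + r) (m(h, r) = h + (h + r)*(3 + r) = h + (3 + r)*(h + r))
(2*8 + m(d(3, 4), c)) + 206 = (2*8 + (36² + 3*36 + 4*0 + 0*36)) + 206 = (16 + (1296 + 108 + 0 + 0)) + 206 = (16 + 1404) + 206 = 1420 + 206 = 1626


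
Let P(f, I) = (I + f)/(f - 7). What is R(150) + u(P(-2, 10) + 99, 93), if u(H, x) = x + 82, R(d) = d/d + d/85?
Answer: 3022/17 ≈ 177.76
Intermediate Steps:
P(f, I) = (I + f)/(-7 + f)
R(d) = 1 + d/85 (R(d) = 1 + d*(1/85) = 1 + d/85)
u(H, x) = 82 + x
R(150) + u(P(-2, 10) + 99, 93) = (1 + (1/85)*150) + (82 + 93) = (1 + 30/17) + 175 = 47/17 + 175 = 3022/17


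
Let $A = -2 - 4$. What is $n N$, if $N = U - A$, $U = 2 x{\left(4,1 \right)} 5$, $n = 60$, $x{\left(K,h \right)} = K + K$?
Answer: $5160$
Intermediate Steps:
$x{\left(K,h \right)} = 2 K$
$U = 80$ ($U = 2 \cdot 2 \cdot 4 \cdot 5 = 2 \cdot 8 \cdot 5 = 16 \cdot 5 = 80$)
$A = -6$ ($A = -2 - 4 = -6$)
$N = 86$ ($N = 80 - -6 = 80 + 6 = 86$)
$n N = 60 \cdot 86 = 5160$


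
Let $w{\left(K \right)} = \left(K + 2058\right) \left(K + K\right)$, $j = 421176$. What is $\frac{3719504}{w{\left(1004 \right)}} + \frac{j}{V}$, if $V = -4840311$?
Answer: $\frac{45874872543}{88573311971} \approx 0.51793$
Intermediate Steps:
$w{\left(K \right)} = 2 K \left(2058 + K\right)$ ($w{\left(K \right)} = \left(2058 + K\right) 2 K = 2 K \left(2058 + K\right)$)
$\frac{3719504}{w{\left(1004 \right)}} + \frac{j}{V} = \frac{3719504}{2 \cdot 1004 \left(2058 + 1004\right)} + \frac{421176}{-4840311} = \frac{3719504}{2 \cdot 1004 \cdot 3062} + 421176 \left(- \frac{1}{4840311}\right) = \frac{3719504}{6148496} - \frac{20056}{230491} = 3719504 \cdot \frac{1}{6148496} - \frac{20056}{230491} = \frac{232469}{384281} - \frac{20056}{230491} = \frac{45874872543}{88573311971}$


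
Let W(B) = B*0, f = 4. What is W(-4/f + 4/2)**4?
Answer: 0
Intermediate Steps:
W(B) = 0
W(-4/f + 4/2)**4 = 0**4 = 0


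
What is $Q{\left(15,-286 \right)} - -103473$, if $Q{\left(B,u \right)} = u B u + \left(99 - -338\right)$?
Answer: $1330850$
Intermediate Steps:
$Q{\left(B,u \right)} = 437 + B u^{2}$ ($Q{\left(B,u \right)} = B u u + \left(99 + 338\right) = B u^{2} + 437 = 437 + B u^{2}$)
$Q{\left(15,-286 \right)} - -103473 = \left(437 + 15 \left(-286\right)^{2}\right) - -103473 = \left(437 + 15 \cdot 81796\right) + 103473 = \left(437 + 1226940\right) + 103473 = 1227377 + 103473 = 1330850$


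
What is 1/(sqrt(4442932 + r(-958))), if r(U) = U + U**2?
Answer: sqrt(5359738)/5359738 ≈ 0.00043194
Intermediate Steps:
1/(sqrt(4442932 + r(-958))) = 1/(sqrt(4442932 - 958*(1 - 958))) = 1/(sqrt(4442932 - 958*(-957))) = 1/(sqrt(4442932 + 916806)) = 1/(sqrt(5359738)) = sqrt(5359738)/5359738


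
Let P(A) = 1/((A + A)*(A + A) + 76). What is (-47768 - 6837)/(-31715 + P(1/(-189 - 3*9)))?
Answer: 48405421325/28114225811 ≈ 1.7217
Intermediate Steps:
P(A) = 1/(76 + 4*A²) (P(A) = 1/((2*A)*(2*A) + 76) = 1/(4*A² + 76) = 1/(76 + 4*A²))
(-47768 - 6837)/(-31715 + P(1/(-189 - 3*9))) = (-47768 - 6837)/(-31715 + 1/(4*(19 + (1/(-189 - 3*9))²))) = -54605/(-31715 + 1/(4*(19 + (1/(-189 - 27))²))) = -54605/(-31715 + 1/(4*(19 + (1/(-216))²))) = -54605/(-31715 + 1/(4*(19 + (-1/216)²))) = -54605/(-31715 + 1/(4*(19 + 1/46656))) = -54605/(-31715 + 1/(4*(886465/46656))) = -54605/(-31715 + (¼)*(46656/886465)) = -54605/(-31715 + 11664/886465) = -54605/(-28114225811/886465) = -54605*(-886465/28114225811) = 48405421325/28114225811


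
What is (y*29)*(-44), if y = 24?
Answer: -30624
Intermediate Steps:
(y*29)*(-44) = (24*29)*(-44) = 696*(-44) = -30624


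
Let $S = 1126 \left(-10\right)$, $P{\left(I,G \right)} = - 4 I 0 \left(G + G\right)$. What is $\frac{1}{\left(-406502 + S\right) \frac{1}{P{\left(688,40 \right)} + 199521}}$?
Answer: $- \frac{22169}{46418} \approx -0.47759$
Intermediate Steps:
$P{\left(I,G \right)} = 0$ ($P{\left(I,G \right)} = 0 \cdot 2 G = 0$)
$S = -11260$
$\frac{1}{\left(-406502 + S\right) \frac{1}{P{\left(688,40 \right)} + 199521}} = \frac{1}{\left(-406502 - 11260\right) \frac{1}{0 + 199521}} = \frac{1}{\left(-417762\right) \frac{1}{199521}} = \frac{1}{- \frac{46418}{22169}} = - \frac{22169}{46418}$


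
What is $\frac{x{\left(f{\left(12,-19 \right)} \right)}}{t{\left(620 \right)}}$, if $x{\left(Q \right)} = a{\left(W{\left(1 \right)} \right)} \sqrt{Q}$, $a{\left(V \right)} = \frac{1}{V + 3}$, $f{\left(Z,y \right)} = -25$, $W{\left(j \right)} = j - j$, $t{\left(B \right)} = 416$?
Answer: $\frac{5 i}{1248} \approx 0.0040064 i$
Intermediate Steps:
$W{\left(j \right)} = 0$
$a{\left(V \right)} = \frac{1}{3 + V}$
$x{\left(Q \right)} = \frac{\sqrt{Q}}{3}$ ($x{\left(Q \right)} = \frac{\sqrt{Q}}{3 + 0} = \frac{\sqrt{Q}}{3}$)
$\frac{x{\left(f{\left(12,-19 \right)} \right)}}{t{\left(620 \right)}} = \frac{\frac{1}{3} \sqrt{-25}}{416} = \frac{5 i}{3} \cdot \frac{1}{416} = \frac{5 i}{1248}$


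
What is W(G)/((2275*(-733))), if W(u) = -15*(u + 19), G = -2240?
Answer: -6663/333515 ≈ -0.019978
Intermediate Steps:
W(u) = -285 - 15*u (W(u) = -15*(19 + u) = -285 - 15*u)
W(G)/((2275*(-733))) = (-285 - 15*(-2240))/((2275*(-733))) = (-285 + 33600)/(-1667575) = 33315*(-1/1667575) = -6663/333515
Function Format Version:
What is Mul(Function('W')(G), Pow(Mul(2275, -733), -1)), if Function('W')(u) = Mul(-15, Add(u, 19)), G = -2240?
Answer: Rational(-6663, 333515) ≈ -0.019978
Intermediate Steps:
Function('W')(u) = Add(-285, Mul(-15, u)) (Function('W')(u) = Mul(-15, Add(19, u)) = Add(-285, Mul(-15, u)))
Mul(Function('W')(G), Pow(Mul(2275, -733), -1)) = Mul(Add(-285, Mul(-15, -2240)), Pow(Mul(2275, -733), -1)) = Mul(Add(-285, 33600), Pow(-1667575, -1)) = Mul(33315, Rational(-1, 1667575)) = Rational(-6663, 333515)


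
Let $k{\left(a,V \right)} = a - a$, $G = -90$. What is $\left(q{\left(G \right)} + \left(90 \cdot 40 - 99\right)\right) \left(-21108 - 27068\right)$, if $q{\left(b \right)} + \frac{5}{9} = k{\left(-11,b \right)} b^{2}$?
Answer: $- \frac{1517736704}{9} \approx -1.6864 \cdot 10^{8}$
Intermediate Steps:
$k{\left(a,V \right)} = 0$
$q{\left(b \right)} = - \frac{5}{9}$ ($q{\left(b \right)} = - \frac{5}{9} + 0 b^{2} = - \frac{5}{9} + 0 = - \frac{5}{9}$)
$\left(q{\left(G \right)} + \left(90 \cdot 40 - 99\right)\right) \left(-21108 - 27068\right) = \left(- \frac{5}{9} + \left(90 \cdot 40 - 99\right)\right) \left(-21108 - 27068\right) = \left(- \frac{5}{9} + \left(3600 - 99\right)\right) \left(-48176\right) = \left(- \frac{5}{9} + 3501\right) \left(-48176\right) = \frac{31504}{9} \left(-48176\right) = - \frac{1517736704}{9}$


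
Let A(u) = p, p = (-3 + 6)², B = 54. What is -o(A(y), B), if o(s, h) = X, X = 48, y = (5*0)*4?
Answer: -48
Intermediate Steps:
y = 0 (y = 0*4 = 0)
p = 9 (p = 3² = 9)
A(u) = 9
o(s, h) = 48
-o(A(y), B) = -1*48 = -48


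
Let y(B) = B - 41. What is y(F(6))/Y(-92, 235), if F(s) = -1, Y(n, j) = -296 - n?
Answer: 7/34 ≈ 0.20588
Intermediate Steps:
y(B) = -41 + B
y(F(6))/Y(-92, 235) = (-41 - 1)/(-296 - 1*(-92)) = -42/(-296 + 92) = -42/(-204) = -42*(-1/204) = 7/34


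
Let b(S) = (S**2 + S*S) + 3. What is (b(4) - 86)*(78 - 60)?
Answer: -918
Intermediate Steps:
b(S) = 3 + 2*S**2 (b(S) = (S**2 + S**2) + 3 = 2*S**2 + 3 = 3 + 2*S**2)
(b(4) - 86)*(78 - 60) = ((3 + 2*4**2) - 86)*(78 - 60) = ((3 + 2*16) - 86)*18 = ((3 + 32) - 86)*18 = (35 - 86)*18 = -51*18 = -918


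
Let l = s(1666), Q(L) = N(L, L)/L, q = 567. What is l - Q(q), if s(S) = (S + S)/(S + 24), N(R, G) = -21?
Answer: 45827/22815 ≈ 2.0086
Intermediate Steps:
Q(L) = -21/L
s(S) = 2*S/(24 + S) (s(S) = (2*S)/(24 + S) = 2*S/(24 + S))
l = 1666/845 (l = 2*1666/(24 + 1666) = 2*1666/1690 = 2*1666*(1/1690) = 1666/845 ≈ 1.9716)
l - Q(q) = 1666/845 - (-21)/567 = 1666/845 - 1*(-1/27) = 1666/845 + 1/27 = 45827/22815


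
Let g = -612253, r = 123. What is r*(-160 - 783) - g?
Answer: 496264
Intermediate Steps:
r*(-160 - 783) - g = 123*(-160 - 783) - 1*(-612253) = 123*(-943) + 612253 = -115989 + 612253 = 496264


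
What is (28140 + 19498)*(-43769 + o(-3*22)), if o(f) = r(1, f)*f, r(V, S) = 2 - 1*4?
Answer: -2078779406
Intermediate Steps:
r(V, S) = -2 (r(V, S) = 2 - 4 = -2)
o(f) = -2*f
(28140 + 19498)*(-43769 + o(-3*22)) = (28140 + 19498)*(-43769 - (-6)*22) = 47638*(-43769 - 2*(-66)) = 47638*(-43769 + 132) = 47638*(-43637) = -2078779406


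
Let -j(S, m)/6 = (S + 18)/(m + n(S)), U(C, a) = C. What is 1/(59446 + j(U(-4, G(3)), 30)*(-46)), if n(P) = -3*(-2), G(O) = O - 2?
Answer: 3/178660 ≈ 1.6792e-5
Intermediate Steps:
G(O) = -2 + O
n(P) = 6
j(S, m) = -6*(18 + S)/(6 + m) (j(S, m) = -6*(S + 18)/(m + 6) = -6*(18 + S)/(6 + m))
1/(59446 + j(U(-4, G(3)), 30)*(-46)) = 1/(59446 + (6*(-18 - 1*(-4))/(6 + 30))*(-46)) = 1/(59446 + (6*(-18 + 4)/36)*(-46)) = 1/(59446 + (6*(1/36)*(-14))*(-46)) = 1/(59446 - 7/3*(-46)) = 1/(59446 + 322/3) = 1/(178660/3) = 3/178660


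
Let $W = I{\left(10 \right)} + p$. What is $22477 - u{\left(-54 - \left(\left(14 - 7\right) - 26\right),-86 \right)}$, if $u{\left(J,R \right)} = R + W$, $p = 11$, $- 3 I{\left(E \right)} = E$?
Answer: $\frac{67666}{3} \approx 22555.0$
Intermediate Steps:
$I{\left(E \right)} = - \frac{E}{3}$
$W = \frac{23}{3}$ ($W = \left(- \frac{1}{3}\right) 10 + 11 = - \frac{10}{3} + 11 = \frac{23}{3} \approx 7.6667$)
$u{\left(J,R \right)} = \frac{23}{3} + R$ ($u{\left(J,R \right)} = R + \frac{23}{3} = \frac{23}{3} + R$)
$22477 - u{\left(-54 - \left(\left(14 - 7\right) - 26\right),-86 \right)} = 22477 - \left(\frac{23}{3} - 86\right) = 22477 - - \frac{235}{3} = 22477 + \frac{235}{3} = \frac{67666}{3}$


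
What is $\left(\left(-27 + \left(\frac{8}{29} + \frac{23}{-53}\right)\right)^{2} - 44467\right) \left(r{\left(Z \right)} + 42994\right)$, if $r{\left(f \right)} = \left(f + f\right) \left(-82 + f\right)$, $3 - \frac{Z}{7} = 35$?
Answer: $- \frac{18603383212176238}{2362369} \approx -7.8749 \cdot 10^{9}$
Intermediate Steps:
$Z = -224$ ($Z = 21 - 245 = -224$)
$r{\left(f \right)} = 2 f \left(-82 + f\right)$
$\left(\left(-27 + \left(\frac{8}{29} + \frac{23}{-53}\right)\right)^{2} - 44467\right) \left(r{\left(Z \right)} + 42994\right) = \left(\left(-27 + \left(\frac{8}{29} + \frac{23}{-53}\right)\right)^{2} - 44467\right) \left(2 \left(-224\right) \left(-82 - 224\right) + 42994\right) = \left(\left(-27 + \left(8 \cdot \frac{1}{29} + 23 \left(- \frac{1}{53}\right)\right)\right)^{2} - 44467\right) \left(2 \left(-224\right) \left(-306\right) + 42994\right) = \left(\left(-27 + \left(\frac{8}{29} - \frac{23}{53}\right)\right)^{2} - 44467\right) \left(137088 + 42994\right) = \left(\left(-27 - \frac{243}{1537}\right)^{2} - 44467\right) 180082 = \left(\left(- \frac{41742}{1537}\right)^{2} - 44467\right) 180082 = \left(\frac{1742394564}{2362369} - 44467\right) 180082 = \left(- \frac{103305067759}{2362369}\right) 180082 = - \frac{18603383212176238}{2362369}$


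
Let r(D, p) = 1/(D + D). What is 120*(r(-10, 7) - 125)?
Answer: -15006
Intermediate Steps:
r(D, p) = 1/(2*D)
120*(r(-10, 7) - 125) = 120*((½)/(-10) - 125) = 120*((½)*(-⅒) - 125) = 120*(-1/20 - 125) = 120*(-2501/20) = -15006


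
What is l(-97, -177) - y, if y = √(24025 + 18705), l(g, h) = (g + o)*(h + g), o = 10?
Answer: 23838 - √42730 ≈ 23631.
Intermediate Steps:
l(g, h) = (10 + g)*(g + h) (l(g, h) = (g + 10)*(h + g) = (10 + g)*(g + h))
y = √42730 ≈ 206.71
l(-97, -177) - y = ((-97)² + 10*(-97) + 10*(-177) - 97*(-177)) - √42730 = (9409 - 970 - 1770 + 17169) - √42730 = 23838 - √42730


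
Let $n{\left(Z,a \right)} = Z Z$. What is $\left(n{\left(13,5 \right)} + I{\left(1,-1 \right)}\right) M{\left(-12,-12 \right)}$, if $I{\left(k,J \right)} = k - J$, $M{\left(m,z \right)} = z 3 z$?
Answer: $73872$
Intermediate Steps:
$M{\left(m,z \right)} = 3 z^{2}$ ($M{\left(m,z \right)} = 3 z z = 3 z^{2}$)
$n{\left(Z,a \right)} = Z^{2}$
$\left(n{\left(13,5 \right)} + I{\left(1,-1 \right)}\right) M{\left(-12,-12 \right)} = \left(13^{2} + \left(1 - -1\right)\right) 3 \left(-12\right)^{2} = \left(169 + \left(1 + 1\right)\right) 3 \cdot 144 = \left(169 + 2\right) 432 = 171 \cdot 432 = 73872$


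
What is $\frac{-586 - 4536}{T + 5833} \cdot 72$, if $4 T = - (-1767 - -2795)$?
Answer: $- \frac{46098}{697} \approx -66.138$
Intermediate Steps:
$T = -257$ ($T = \frac{\left(-1\right) \left(-1767 - -2795\right)}{4} = \frac{\left(-1\right) \left(-1767 + 2795\right)}{4} = \frac{\left(-1\right) 1028}{4} = \frac{1}{4} \left(-1028\right) = -257$)
$\frac{-586 - 4536}{T + 5833} \cdot 72 = \frac{-586 - 4536}{-257 + 5833} \cdot 72 = - \frac{5122}{5576} \cdot 72 = \left(-5122\right) \frac{1}{5576} \cdot 72 = \left(- \frac{2561}{2788}\right) 72 = - \frac{46098}{697}$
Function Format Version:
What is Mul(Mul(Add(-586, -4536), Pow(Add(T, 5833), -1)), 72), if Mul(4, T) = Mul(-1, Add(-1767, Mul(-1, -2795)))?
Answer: Rational(-46098, 697) ≈ -66.138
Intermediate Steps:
T = -257 (T = Mul(Rational(1, 4), Mul(-1, Add(-1767, Mul(-1, -2795)))) = Mul(Rational(1, 4), Mul(-1, Add(-1767, 2795))) = Mul(Rational(1, 4), Mul(-1, 1028)) = Mul(Rational(1, 4), -1028) = -257)
Mul(Mul(Add(-586, -4536), Pow(Add(T, 5833), -1)), 72) = Mul(Mul(Add(-586, -4536), Pow(Add(-257, 5833), -1)), 72) = Mul(Mul(-5122, Pow(5576, -1)), 72) = Mul(Mul(-5122, Rational(1, 5576)), 72) = Mul(Rational(-2561, 2788), 72) = Rational(-46098, 697)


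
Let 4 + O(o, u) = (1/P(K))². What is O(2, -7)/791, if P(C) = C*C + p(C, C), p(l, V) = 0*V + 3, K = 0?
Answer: -5/1017 ≈ -0.0049164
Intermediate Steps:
p(l, V) = 3 (p(l, V) = 0 + 3 = 3)
P(C) = 3 + C² (P(C) = C*C + 3 = C² + 3 = 3 + C²)
O(o, u) = -35/9 (O(o, u) = -4 + (1/(3 + 0²))² = -4 + (1/(3 + 0))² = -4 + (1/3)² = -4 + (⅓)² = -4 + ⅑ = -35/9)
O(2, -7)/791 = -35/9/791 = -35/9*1/791 = -5/1017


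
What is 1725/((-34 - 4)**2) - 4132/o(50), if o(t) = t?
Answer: -2940179/36100 ≈ -81.445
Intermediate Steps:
1725/((-34 - 4)**2) - 4132/o(50) = 1725/((-34 - 4)**2) - 4132/50 = 1725/((-38)**2) - 4132*1/50 = 1725/1444 - 2066/25 = -2940179/36100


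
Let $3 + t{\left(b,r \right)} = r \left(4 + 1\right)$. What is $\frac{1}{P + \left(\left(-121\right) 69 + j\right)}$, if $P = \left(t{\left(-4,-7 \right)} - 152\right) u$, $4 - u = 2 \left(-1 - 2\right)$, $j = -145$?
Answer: $- \frac{1}{10394} \approx -9.6209 \cdot 10^{-5}$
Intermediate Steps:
$t{\left(b,r \right)} = -3 + 5 r$ ($t{\left(b,r \right)} = -3 + r \left(4 + 1\right) = -3 + r 5 = -3 + 5 r$)
$u = 10$ ($u = 4 - 2 \left(-1 - 2\right) = 4 - 2 \left(-3\right) = 4 - -6 = 4 + 6 = 10$)
$P = -1900$ ($P = \left(\left(-3 + 5 \left(-7\right)\right) - 152\right) 10 = \left(\left(-3 - 35\right) - 152\right) 10 = \left(-38 - 152\right) 10 = \left(-190\right) 10 = -1900$)
$\frac{1}{P + \left(\left(-121\right) 69 + j\right)} = \frac{1}{-1900 - 8494} = \frac{1}{-10394} = - \frac{1}{10394}$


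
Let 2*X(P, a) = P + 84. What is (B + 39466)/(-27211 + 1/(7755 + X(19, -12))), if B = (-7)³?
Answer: -610827399/424845341 ≈ -1.4378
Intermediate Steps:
X(P, a) = 42 + P/2 (X(P, a) = (P + 84)/2 = (84 + P)/2 = 42 + P/2)
B = -343
(B + 39466)/(-27211 + 1/(7755 + X(19, -12))) = (-343 + 39466)/(-27211 + 1/(7755 + (42 + (½)*19))) = 39123/(-27211 + 1/(7755 + (42 + 19/2))) = 39123/(-27211 + 1/(7755 + 103/2)) = 39123/(-27211 + 1/(15613/2)) = 39123/(-27211 + 2/15613) = 39123/(-424845341/15613) = 39123*(-15613/424845341) = -610827399/424845341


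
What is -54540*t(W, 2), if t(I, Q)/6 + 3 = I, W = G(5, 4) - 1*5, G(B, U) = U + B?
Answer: -327240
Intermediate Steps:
G(B, U) = B + U
W = 4 (W = (5 + 4) - 1*5 = 9 - 5 = 4)
t(I, Q) = -18 + 6*I
-54540*t(W, 2) = -54540*(-18 + 6*4) = -54540*(-18 + 24) = -54540*6 = -327240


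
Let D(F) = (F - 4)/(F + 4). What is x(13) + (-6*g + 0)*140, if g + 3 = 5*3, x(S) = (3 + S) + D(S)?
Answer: -171079/17 ≈ -10063.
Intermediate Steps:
D(F) = (-4 + F)/(4 + F)
x(S) = 3 + S + (-4 + S)/(4 + S) (x(S) = (3 + S) + (-4 + S)/(4 + S) = 3 + S + (-4 + S)/(4 + S))
g = 12 (g = -3 + 5*3 = -3 + 15 = 12)
x(13) + (-6*g + 0)*140 = (8 + 13² + 8*13)/(4 + 13) + (-6*12 + 0)*140 = (8 + 169 + 104)/17 + (-72 + 0)*140 = (1/17)*281 - 72*140 = 281/17 - 10080 = -171079/17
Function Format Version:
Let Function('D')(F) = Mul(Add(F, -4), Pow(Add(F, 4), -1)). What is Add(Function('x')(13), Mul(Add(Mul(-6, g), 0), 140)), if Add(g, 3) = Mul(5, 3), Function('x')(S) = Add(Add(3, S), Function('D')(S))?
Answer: Rational(-171079, 17) ≈ -10063.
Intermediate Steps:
Function('D')(F) = Mul(Pow(Add(4, F), -1), Add(-4, F)) (Function('D')(F) = Mul(Add(-4, F), Pow(Add(4, F), -1)) = Mul(Pow(Add(4, F), -1), Add(-4, F)))
Function('x')(S) = Add(3, S, Mul(Pow(Add(4, S), -1), Add(-4, S))) (Function('x')(S) = Add(Add(3, S), Mul(Pow(Add(4, S), -1), Add(-4, S))) = Add(3, S, Mul(Pow(Add(4, S), -1), Add(-4, S))))
g = 12 (g = Add(-3, Mul(5, 3)) = Add(-3, 15) = 12)
Add(Function('x')(13), Mul(Add(Mul(-6, g), 0), 140)) = Add(Mul(Pow(Add(4, 13), -1), Add(8, Pow(13, 2), Mul(8, 13))), Mul(Add(Mul(-6, 12), 0), 140)) = Add(Mul(Pow(17, -1), Add(8, 169, 104)), Mul(Add(-72, 0), 140)) = Add(Mul(Rational(1, 17), 281), Mul(-72, 140)) = Add(Rational(281, 17), -10080) = Rational(-171079, 17)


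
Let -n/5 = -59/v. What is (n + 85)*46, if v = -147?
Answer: 561200/147 ≈ 3817.7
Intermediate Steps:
n = -295/147 (n = -(-295)/(-147) = -(-295)*(-1)/147 = -5*59/147 = -295/147 ≈ -2.0068)
(n + 85)*46 = (-295/147 + 85)*46 = (12200/147)*46 = 561200/147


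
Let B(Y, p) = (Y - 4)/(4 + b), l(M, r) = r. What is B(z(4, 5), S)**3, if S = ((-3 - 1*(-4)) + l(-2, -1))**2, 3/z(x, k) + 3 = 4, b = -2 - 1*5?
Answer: 1/27 ≈ 0.037037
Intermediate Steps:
b = -7 (b = -2 - 5 = -7)
z(x, k) = 3 (z(x, k) = 3/(-3 + 4) = 3/1 = 3*1 = 3)
S = 0 (S = ((-3 - 1*(-4)) - 1)**2 = ((-3 + 4) - 1)**2 = (1 - 1)**2 = 0**2 = 0)
B(Y, p) = 4/3 - Y/3 (B(Y, p) = (Y - 4)/(4 - 7) = (-4 + Y)/(-3) = (-4 + Y)*(-1/3) = 4/3 - Y/3)
B(z(4, 5), S)**3 = (4/3 - 1/3*3)**3 = (4/3 - 1)**3 = (1/3)**3 = 1/27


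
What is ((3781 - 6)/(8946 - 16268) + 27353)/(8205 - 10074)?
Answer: -66758297/4561606 ≈ -14.635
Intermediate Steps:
((3781 - 6)/(8946 - 16268) + 27353)/(8205 - 10074) = (3775/(-7322) + 27353)/(-1869) = (3775*(-1/7322) + 27353)*(-1/1869) = (-3775/7322 + 27353)*(-1/1869) = (200274891/7322)*(-1/1869) = -66758297/4561606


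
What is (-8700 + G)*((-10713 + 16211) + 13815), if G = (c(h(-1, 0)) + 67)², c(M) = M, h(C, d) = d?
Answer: -81327043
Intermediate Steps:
G = 4489 (G = (0 + 67)² = 67² = 4489)
(-8700 + G)*((-10713 + 16211) + 13815) = (-8700 + 4489)*((-10713 + 16211) + 13815) = -4211*(5498 + 13815) = -4211*19313 = -81327043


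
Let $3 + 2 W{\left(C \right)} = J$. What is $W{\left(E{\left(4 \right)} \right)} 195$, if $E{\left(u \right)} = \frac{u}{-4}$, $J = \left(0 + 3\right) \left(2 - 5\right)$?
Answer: $-1170$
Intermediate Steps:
$J = -9$ ($J = 3 \left(-3\right) = -9$)
$E{\left(u \right)} = - \frac{u}{4}$ ($E{\left(u \right)} = u \left(- \frac{1}{4}\right) = - \frac{u}{4}$)
$W{\left(C \right)} = -6$ ($W{\left(C \right)} = - \frac{3}{2} + \frac{1}{2} \left(-9\right) = - \frac{3}{2} - \frac{9}{2} = -6$)
$W{\left(E{\left(4 \right)} \right)} 195 = \left(-6\right) 195 = -1170$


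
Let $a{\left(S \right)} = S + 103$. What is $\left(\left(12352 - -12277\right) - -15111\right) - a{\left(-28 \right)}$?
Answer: $39665$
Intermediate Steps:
$a{\left(S \right)} = 103 + S$
$\left(\left(12352 - -12277\right) - -15111\right) - a{\left(-28 \right)} = \left(\left(12352 - -12277\right) - -15111\right) - \left(103 - 28\right) = \left(\left(12352 + 12277\right) + 15111\right) - 75 = \left(24629 + 15111\right) - 75 = 39740 - 75 = 39665$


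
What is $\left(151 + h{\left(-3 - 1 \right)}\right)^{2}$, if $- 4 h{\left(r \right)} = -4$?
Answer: $23104$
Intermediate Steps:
$h{\left(r \right)} = 1$ ($h{\left(r \right)} = \left(- \frac{1}{4}\right) \left(-4\right) = 1$)
$\left(151 + h{\left(-3 - 1 \right)}\right)^{2} = \left(151 + 1\right)^{2} = 152^{2} = 23104$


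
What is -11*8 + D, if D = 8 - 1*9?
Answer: -89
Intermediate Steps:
D = -1 (D = 8 - 9 = -1)
-11*8 + D = -11*8 - 1 = -88 - 1 = -89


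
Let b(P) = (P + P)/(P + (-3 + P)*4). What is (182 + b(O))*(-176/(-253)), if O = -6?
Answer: 20416/161 ≈ 126.81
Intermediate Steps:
b(P) = 2*P/(-12 + 5*P) (b(P) = (2*P)/(P + (-12 + 4*P)) = (2*P)/(-12 + 5*P) = 2*P/(-12 + 5*P))
(182 + b(O))*(-176/(-253)) = (182 + 2*(-6)/(-12 + 5*(-6)))*(-176/(-253)) = (182 + 2*(-6)/(-12 - 30))*(-176*(-1/253)) = (182 + 2*(-6)/(-42))*(16/23) = (182 + 2*(-6)*(-1/42))*(16/23) = (182 + 2/7)*(16/23) = (1276/7)*(16/23) = 20416/161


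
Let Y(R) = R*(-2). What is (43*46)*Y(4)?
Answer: -15824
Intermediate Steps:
Y(R) = -2*R
(43*46)*Y(4) = (43*46)*(-2*4) = 1978*(-8) = -15824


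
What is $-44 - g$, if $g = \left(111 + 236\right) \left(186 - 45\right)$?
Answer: $-48971$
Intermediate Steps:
$g = 48927$ ($g = 347 \cdot 141 = 48927$)
$-44 - g = -44 - 48927 = -48971$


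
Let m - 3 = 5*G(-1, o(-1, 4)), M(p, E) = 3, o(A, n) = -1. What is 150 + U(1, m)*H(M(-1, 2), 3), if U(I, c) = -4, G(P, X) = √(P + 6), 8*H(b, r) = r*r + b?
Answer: 144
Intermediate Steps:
H(b, r) = b/8 + r²/8 (H(b, r) = (r*r + b)/8 = (r² + b)/8 = (b + r²)/8 = b/8 + r²/8)
G(P, X) = √(6 + P)
m = 3 + 5*√5 (m = 3 + 5*√(6 - 1) = 3 + 5*√5 ≈ 14.180)
150 + U(1, m)*H(M(-1, 2), 3) = 150 - 4*((⅛)*3 + (⅛)*3²) = 150 - 4*(3/8 + (⅛)*9) = 150 - 4*(3/8 + 9/8) = 150 - 4*3/2 = 150 - 6 = 144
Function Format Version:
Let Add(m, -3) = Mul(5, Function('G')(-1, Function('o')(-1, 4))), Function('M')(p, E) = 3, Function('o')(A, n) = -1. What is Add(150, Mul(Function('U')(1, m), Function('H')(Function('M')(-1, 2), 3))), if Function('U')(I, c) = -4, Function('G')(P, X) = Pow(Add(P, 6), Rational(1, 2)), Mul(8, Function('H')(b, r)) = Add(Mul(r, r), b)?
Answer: 144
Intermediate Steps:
Function('H')(b, r) = Add(Mul(Rational(1, 8), b), Mul(Rational(1, 8), Pow(r, 2))) (Function('H')(b, r) = Mul(Rational(1, 8), Add(Mul(r, r), b)) = Mul(Rational(1, 8), Add(Pow(r, 2), b)) = Mul(Rational(1, 8), Add(b, Pow(r, 2))) = Add(Mul(Rational(1, 8), b), Mul(Rational(1, 8), Pow(r, 2))))
Function('G')(P, X) = Pow(Add(6, P), Rational(1, 2))
m = Add(3, Mul(5, Pow(5, Rational(1, 2)))) (m = Add(3, Mul(5, Pow(Add(6, -1), Rational(1, 2)))) = Add(3, Mul(5, Pow(5, Rational(1, 2)))) ≈ 14.180)
Add(150, Mul(Function('U')(1, m), Function('H')(Function('M')(-1, 2), 3))) = Add(150, Mul(-4, Add(Mul(Rational(1, 8), 3), Mul(Rational(1, 8), Pow(3, 2))))) = Add(150, Mul(-4, Add(Rational(3, 8), Mul(Rational(1, 8), 9)))) = Add(150, Mul(-4, Add(Rational(3, 8), Rational(9, 8)))) = Add(150, Mul(-4, Rational(3, 2))) = Add(150, -6) = 144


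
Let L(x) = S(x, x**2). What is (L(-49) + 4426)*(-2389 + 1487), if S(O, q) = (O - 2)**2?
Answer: -6338354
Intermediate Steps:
S(O, q) = (-2 + O)**2
L(x) = (-2 + x)**2
(L(-49) + 4426)*(-2389 + 1487) = ((-2 - 49)**2 + 4426)*(-2389 + 1487) = ((-51)**2 + 4426)*(-902) = (2601 + 4426)*(-902) = 7027*(-902) = -6338354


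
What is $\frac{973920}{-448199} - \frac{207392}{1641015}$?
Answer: $- \frac{1691170215808}{735501281985} \approx -2.2993$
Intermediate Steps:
$\frac{973920}{-448199} - \frac{207392}{1641015} = 973920 \left(- \frac{1}{448199}\right) - \frac{207392}{1641015} = - \frac{973920}{448199} - \frac{207392}{1641015} = - \frac{1691170215808}{735501281985}$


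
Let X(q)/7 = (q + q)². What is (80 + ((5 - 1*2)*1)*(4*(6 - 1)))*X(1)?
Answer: 3920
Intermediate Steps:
X(q) = 28*q² (X(q) = 7*(q + q)² = 7*(2*q)² = 7*(4*q²) = 28*q²)
(80 + ((5 - 1*2)*1)*(4*(6 - 1)))*X(1) = (80 + ((5 - 1*2)*1)*(4*(6 - 1)))*(28*1²) = (80 + ((5 - 2)*1)*(4*5))*(28*1) = (80 + (3*1)*20)*28 = (80 + 3*20)*28 = (80 + 60)*28 = 140*28 = 3920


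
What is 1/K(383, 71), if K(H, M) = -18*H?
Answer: -1/6894 ≈ -0.00014505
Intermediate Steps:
1/K(383, 71) = 1/(-18*383) = 1/(-6894) = -1/6894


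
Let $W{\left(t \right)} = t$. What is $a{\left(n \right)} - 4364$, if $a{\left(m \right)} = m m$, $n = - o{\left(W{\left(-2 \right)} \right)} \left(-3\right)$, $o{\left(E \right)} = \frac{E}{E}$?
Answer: $-4355$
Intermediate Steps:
$o{\left(E \right)} = 1$
$n = 3$ ($n = \left(-1\right) 1 \left(-3\right) = \left(-1\right) \left(-3\right) = 3$)
$a{\left(m \right)} = m^{2}$
$a{\left(n \right)} - 4364 = 3^{2} - 4364 = 9 - 4364 = -4355$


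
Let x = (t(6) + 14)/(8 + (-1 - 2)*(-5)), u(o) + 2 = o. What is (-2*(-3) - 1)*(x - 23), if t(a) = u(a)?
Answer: -2555/23 ≈ -111.09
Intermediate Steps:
u(o) = -2 + o
t(a) = -2 + a
x = 18/23 (x = ((-2 + 6) + 14)/(8 + (-1 - 2)*(-5)) = (4 + 14)/(8 - 3*(-5)) = 18/(8 + 15) = 18/23 ≈ 0.78261)
(-2*(-3) - 1)*(x - 23) = (-2*(-3) - 1)*(18/23 - 23) = (6 - 1)*(-511/23) = 5*(-511/23) = -2555/23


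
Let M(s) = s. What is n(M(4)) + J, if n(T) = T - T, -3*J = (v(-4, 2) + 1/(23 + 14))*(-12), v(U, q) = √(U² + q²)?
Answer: 4/37 + 8*√5 ≈ 17.997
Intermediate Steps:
J = 4/37 + 8*√5 (J = -(√((-4)² + 2²) + 1/(23 + 14))*(-12)/3 = -(√(16 + 4) + 1/37)*(-12)/3 = -(√20 + 1/37)*(-12)/3 = -(2*√5 + 1/37)*(-12)/3 = -(1/37 + 2*√5)*(-12)/3 = -(-12/37 - 24*√5)/3 = 4/37 + 8*√5 ≈ 17.997)
n(T) = 0
n(M(4)) + J = 0 + (4/37 + 8*√5) = 4/37 + 8*√5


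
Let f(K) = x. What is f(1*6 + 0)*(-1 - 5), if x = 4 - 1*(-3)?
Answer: -42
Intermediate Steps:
x = 7 (x = 4 + 3 = 7)
f(K) = 7
f(1*6 + 0)*(-1 - 5) = 7*(-1 - 5) = 7*(-6) = -42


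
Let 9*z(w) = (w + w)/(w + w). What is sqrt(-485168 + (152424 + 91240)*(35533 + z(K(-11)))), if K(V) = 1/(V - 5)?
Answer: 4*sqrt(4869930835)/3 ≈ 93047.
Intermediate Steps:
K(V) = 1/(-5 + V)
z(w) = 1/9 (z(w) = ((w + w)/(w + w))/9 = ((2*w)/((2*w)))/9 = ((2*w)*(1/(2*w)))/9 = (1/9)*1 = 1/9)
sqrt(-485168 + (152424 + 91240)*(35533 + z(K(-11)))) = sqrt(-485168 + (152424 + 91240)*(35533 + 1/9)) = sqrt(-485168 + 243664*(319798/9)) = sqrt(-485168 + 77923259872/9) = sqrt(77918893360/9) = 4*sqrt(4869930835)/3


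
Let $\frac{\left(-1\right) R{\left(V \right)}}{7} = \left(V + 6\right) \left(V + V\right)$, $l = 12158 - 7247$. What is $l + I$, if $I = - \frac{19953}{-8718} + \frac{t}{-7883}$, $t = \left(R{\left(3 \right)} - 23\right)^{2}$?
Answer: $\frac{112086320305}{22907998} \approx 4892.9$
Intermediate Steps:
$l = 4911$ ($l = 12158 - 7247 = 4911$)
$R{\left(V \right)} = - 14 V \left(6 + V\right)$ ($R{\left(V \right)} = - 7 \left(V + 6\right) \left(V + V\right) = - 7 \left(6 + V\right) 2 V = - 7 \cdot 2 V \left(6 + V\right) = - 14 V \left(6 + V\right)$)
$t = 160801$ ($t = \left(\left(-14\right) 3 \left(6 + 3\right) - 23\right)^{2} = \left(\left(-14\right) 3 \cdot 9 - 23\right)^{2} = \left(-378 - 23\right)^{2} = \left(-401\right)^{2} = 160801$)
$I = - \frac{414857873}{22907998}$ ($I = - \frac{19953}{-8718} + \frac{160801}{-7883} = \left(-19953\right) \left(- \frac{1}{8718}\right) + 160801 \left(- \frac{1}{7883}\right) = \frac{6651}{2906} - \frac{160801}{7883} = - \frac{414857873}{22907998} \approx -18.11$)
$l + I = 4911 - \frac{414857873}{22907998} = \frac{112086320305}{22907998}$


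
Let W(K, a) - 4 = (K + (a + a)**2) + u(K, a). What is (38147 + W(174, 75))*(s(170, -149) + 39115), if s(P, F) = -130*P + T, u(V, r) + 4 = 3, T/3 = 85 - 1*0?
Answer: 1050430480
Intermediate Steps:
T = 255 (T = 3*(85 - 1*0) = 3*(85 + 0) = 3*85 = 255)
u(V, r) = -1 (u(V, r) = -4 + 3 = -1)
W(K, a) = 3 + K + 4*a**2 (W(K, a) = 4 + ((K + (a + a)**2) - 1) = 4 + ((K + (2*a)**2) - 1) = 4 + ((K + 4*a**2) - 1) = 4 + (-1 + K + 4*a**2) = 3 + K + 4*a**2)
s(P, F) = 255 - 130*P (s(P, F) = -130*P + 255 = 255 - 130*P)
(38147 + W(174, 75))*(s(170, -149) + 39115) = (38147 + (3 + 174 + 4*75**2))*((255 - 130*170) + 39115) = (38147 + (3 + 174 + 4*5625))*((255 - 22100) + 39115) = (38147 + (3 + 174 + 22500))*(-21845 + 39115) = (38147 + 22677)*17270 = 60824*17270 = 1050430480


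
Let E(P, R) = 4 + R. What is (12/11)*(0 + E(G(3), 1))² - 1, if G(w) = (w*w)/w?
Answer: 289/11 ≈ 26.273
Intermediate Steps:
G(w) = w (G(w) = w²/w = w)
(12/11)*(0 + E(G(3), 1))² - 1 = (12/11)*(0 + (4 + 1))² - 1 = (12*(1/11))*(0 + 5)² - 1 = (12/11)*5² - 1 = (12/11)*25 - 1 = 300/11 - 1 = 289/11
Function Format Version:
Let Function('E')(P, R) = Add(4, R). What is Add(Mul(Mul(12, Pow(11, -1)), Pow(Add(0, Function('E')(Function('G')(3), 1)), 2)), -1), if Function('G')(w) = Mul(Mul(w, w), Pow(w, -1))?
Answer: Rational(289, 11) ≈ 26.273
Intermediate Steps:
Function('G')(w) = w (Function('G')(w) = Mul(Pow(w, 2), Pow(w, -1)) = w)
Add(Mul(Mul(12, Pow(11, -1)), Pow(Add(0, Function('E')(Function('G')(3), 1)), 2)), -1) = Add(Mul(Mul(12, Pow(11, -1)), Pow(Add(0, Add(4, 1)), 2)), -1) = Add(Mul(Mul(12, Rational(1, 11)), Pow(Add(0, 5), 2)), -1) = Add(Mul(Rational(12, 11), Pow(5, 2)), -1) = Add(Mul(Rational(12, 11), 25), -1) = Add(Rational(300, 11), -1) = Rational(289, 11)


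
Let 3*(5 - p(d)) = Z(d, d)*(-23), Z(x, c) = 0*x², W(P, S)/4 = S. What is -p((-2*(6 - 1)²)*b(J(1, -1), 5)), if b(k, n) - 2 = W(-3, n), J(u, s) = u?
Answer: -5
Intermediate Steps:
W(P, S) = 4*S
Z(x, c) = 0
b(k, n) = 2 + 4*n
p(d) = 5 (p(d) = 5 - 0*(-23) = 5 - ⅓*0 = 5 + 0 = 5)
-p((-2*(6 - 1)²)*b(J(1, -1), 5)) = -1*5 = -5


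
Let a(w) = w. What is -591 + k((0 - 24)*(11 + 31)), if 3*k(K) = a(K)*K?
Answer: 338097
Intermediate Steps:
k(K) = K²/3 (k(K) = (K*K)/3 = K²/3)
-591 + k((0 - 24)*(11 + 31)) = -591 + ((0 - 24)*(11 + 31))²/3 = -591 + (-24*42)²/3 = -591 + (⅓)*(-1008)² = -591 + (⅓)*1016064 = -591 + 338688 = 338097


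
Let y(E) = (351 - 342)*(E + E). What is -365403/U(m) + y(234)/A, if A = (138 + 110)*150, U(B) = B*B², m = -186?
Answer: 9116623/53623800 ≈ 0.17001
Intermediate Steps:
U(B) = B³
A = 37200 (A = 248*150 = 37200)
y(E) = 18*E (y(E) = 9*(2*E) = 18*E)
-365403/U(m) + y(234)/A = -365403/((-186)³) + (18*234)/37200 = -365403/(-6434856) + 4212*(1/37200) = -365403*(-1/6434856) + 351/3100 = 121801/2144952 + 351/3100 = 9116623/53623800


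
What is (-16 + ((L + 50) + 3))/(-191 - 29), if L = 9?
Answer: -23/110 ≈ -0.20909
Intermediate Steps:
(-16 + ((L + 50) + 3))/(-191 - 29) = (-16 + ((9 + 50) + 3))/(-191 - 29) = (-16 + (59 + 3))/(-220) = (-16 + 62)*(-1/220) = 46*(-1/220) = -23/110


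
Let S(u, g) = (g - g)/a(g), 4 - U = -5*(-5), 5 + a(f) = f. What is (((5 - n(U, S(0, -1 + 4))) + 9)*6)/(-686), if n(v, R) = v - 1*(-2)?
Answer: -99/343 ≈ -0.28863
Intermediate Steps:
a(f) = -5 + f
U = -21 (U = 4 - (-5)*(-5) = 4 - 1*25 = 4 - 25 = -21)
S(u, g) = 0 (S(u, g) = (g - g)/(-5 + g) = 0/(-5 + g) = 0)
n(v, R) = 2 + v (n(v, R) = v + 2 = 2 + v)
(((5 - n(U, S(0, -1 + 4))) + 9)*6)/(-686) = (((5 - (2 - 21)) + 9)*6)/(-686) = (((5 - 1*(-19)) + 9)*6)*(-1/686) = (((5 + 19) + 9)*6)*(-1/686) = ((24 + 9)*6)*(-1/686) = (33*6)*(-1/686) = 198*(-1/686) = -99/343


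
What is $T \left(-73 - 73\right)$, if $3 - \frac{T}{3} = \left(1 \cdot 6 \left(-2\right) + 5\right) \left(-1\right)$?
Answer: $1752$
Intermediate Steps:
$T = -12$ ($T = 9 - 3 \left(1 \cdot 6 \left(-2\right) + 5\right) \left(-1\right) = 9 - 3 \left(6 \left(-2\right) + 5\right) \left(-1\right) = 9 - 3 \left(-12 + 5\right) \left(-1\right) = 9 - 3 \left(\left(-7\right) \left(-1\right)\right) = 9 - 21 = -12$)
$T \left(-73 - 73\right) = - 12 \left(-73 - 73\right) = \left(-12\right) \left(-146\right) = 1752$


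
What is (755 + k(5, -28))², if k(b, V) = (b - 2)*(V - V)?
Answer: 570025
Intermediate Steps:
k(b, V) = 0 (k(b, V) = (-2 + b)*0 = 0)
(755 + k(5, -28))² = (755 + 0)² = 755² = 570025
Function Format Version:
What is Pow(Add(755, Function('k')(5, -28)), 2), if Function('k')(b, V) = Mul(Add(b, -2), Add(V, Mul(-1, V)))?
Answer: 570025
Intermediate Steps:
Function('k')(b, V) = 0 (Function('k')(b, V) = Mul(Add(-2, b), 0) = 0)
Pow(Add(755, Function('k')(5, -28)), 2) = Pow(Add(755, 0), 2) = Pow(755, 2) = 570025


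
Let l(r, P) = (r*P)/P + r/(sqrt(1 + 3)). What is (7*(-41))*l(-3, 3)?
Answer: 2583/2 ≈ 1291.5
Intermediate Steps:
l(r, P) = 3*r/2 (l(r, P) = (P*r)/P + r/(sqrt(4)) = r + r/2 = 3*r/2)
(7*(-41))*l(-3, 3) = (7*(-41))*((3/2)*(-3)) = -287*(-9/2) = 2583/2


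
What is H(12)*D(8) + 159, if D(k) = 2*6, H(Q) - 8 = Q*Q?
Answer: 1983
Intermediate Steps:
H(Q) = 8 + Q² (H(Q) = 8 + Q*Q = 8 + Q²)
D(k) = 12
H(12)*D(8) + 159 = (8 + 12²)*12 + 159 = (8 + 144)*12 + 159 = 152*12 + 159 = 1824 + 159 = 1983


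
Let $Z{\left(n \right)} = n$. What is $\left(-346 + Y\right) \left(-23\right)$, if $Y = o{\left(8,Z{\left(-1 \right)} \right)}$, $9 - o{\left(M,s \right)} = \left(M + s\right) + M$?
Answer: $8096$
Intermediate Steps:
$o{\left(M,s \right)} = 9 - s - 2 M$ ($o{\left(M,s \right)} = 9 - \left(\left(M + s\right) + M\right) = 9 - \left(s + 2 M\right) = 9 - s - 2 M$)
$Y = -6$ ($Y = 9 - -1 - 16 = 9 + 1 - 16 = -6$)
$\left(-346 + Y\right) \left(-23\right) = \left(-346 - 6\right) \left(-23\right) = \left(-352\right) \left(-23\right) = 8096$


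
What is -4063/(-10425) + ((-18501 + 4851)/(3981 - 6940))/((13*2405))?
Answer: 5784971827/14837683575 ≈ 0.38988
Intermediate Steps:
-4063/(-10425) + ((-18501 + 4851)/(3981 - 6940))/((13*2405)) = -4063*(-1/10425) - 13650/(-2959)/31265 = 4063/10425 - 13650*(-1/2959)*(1/31265) = 4063/10425 + (13650/2959)*(1/31265) = 4063/10425 + 210/1423279 = 5784971827/14837683575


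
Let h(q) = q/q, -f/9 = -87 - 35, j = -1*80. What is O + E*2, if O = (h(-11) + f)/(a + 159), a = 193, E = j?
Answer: -55221/352 ≈ -156.88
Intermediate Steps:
j = -80
f = 1098 (f = -9*(-87 - 35) = -9*(-122) = 1098)
E = -80
h(q) = 1
O = 1099/352 (O = (1 + 1098)/(193 + 159) = 1099/352 ≈ 3.1222)
O + E*2 = 1099/352 - 80*2 = 1099/352 - 160 = -55221/352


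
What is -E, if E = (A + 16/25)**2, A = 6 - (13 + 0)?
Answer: -25281/625 ≈ -40.450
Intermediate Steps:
A = -7 (A = 6 - 1*13 = 6 - 13 = -7)
E = 25281/625 (E = (-7 + 16/25)**2 = (-159/25)**2 = 25281/625 ≈ 40.450)
-E = -1*25281/625 = -25281/625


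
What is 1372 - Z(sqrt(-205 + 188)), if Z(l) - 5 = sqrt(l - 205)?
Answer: 1367 - sqrt(-205 + I*sqrt(17)) ≈ 1366.9 - 14.319*I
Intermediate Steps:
Z(l) = 5 + sqrt(-205 + l) (Z(l) = 5 + sqrt(l - 205) = 5 + sqrt(-205 + l))
1372 - Z(sqrt(-205 + 188)) = 1372 - (5 + sqrt(-205 + sqrt(-205 + 188))) = 1372 - (5 + sqrt(-205 + sqrt(-17))) = 1372 - (5 + sqrt(-205 + I*sqrt(17))) = 1372 + (-5 - sqrt(-205 + I*sqrt(17))) = 1367 - sqrt(-205 + I*sqrt(17))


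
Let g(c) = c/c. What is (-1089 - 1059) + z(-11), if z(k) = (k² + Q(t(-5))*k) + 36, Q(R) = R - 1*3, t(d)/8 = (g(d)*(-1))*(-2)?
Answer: -2134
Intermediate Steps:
g(c) = 1
t(d) = 16 (t(d) = 8*((1*(-1))*(-2)) = 8*(-1*(-2)) = 8*2 = 16)
Q(R) = -3 + R (Q(R) = R - 3 = -3 + R)
z(k) = 36 + k² + 13*k (z(k) = (k² + (-3 + 16)*k) + 36 = (k² + 13*k) + 36 = 36 + k² + 13*k)
(-1089 - 1059) + z(-11) = (-1089 - 1059) + (36 + (-11)² + 13*(-11)) = -2148 + (36 + 121 - 143) = -2148 + 14 = -2134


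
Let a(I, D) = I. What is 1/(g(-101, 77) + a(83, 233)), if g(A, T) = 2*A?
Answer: -1/119 ≈ -0.0084034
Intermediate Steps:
1/(g(-101, 77) + a(83, 233)) = 1/(2*(-101) + 83) = 1/(-202 + 83) = 1/(-119) = -1/119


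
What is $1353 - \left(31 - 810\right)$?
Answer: $2132$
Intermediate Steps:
$1353 - \left(31 - 810\right) = 1353 - -779 = 1353 + 779 = 2132$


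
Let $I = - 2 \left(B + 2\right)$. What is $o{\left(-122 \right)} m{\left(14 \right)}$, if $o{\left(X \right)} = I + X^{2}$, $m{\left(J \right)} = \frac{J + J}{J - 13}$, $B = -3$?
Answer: $416808$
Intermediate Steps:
$I = 2$ ($I = - 2 \left(-3 + 2\right) = \left(-2\right) \left(-1\right) = 2$)
$m{\left(J \right)} = \frac{2 J}{-13 + J}$
$o{\left(X \right)} = 2 + X^{2}$
$o{\left(-122 \right)} m{\left(14 \right)} = \left(2 + \left(-122\right)^{2}\right) 2 \cdot 14 \frac{1}{-13 + 14} = \left(2 + 14884\right) 2 \cdot 14 \cdot 1^{-1} = 14886 \cdot 2 \cdot 14 \cdot 1 = 14886 \cdot 28 = 416808$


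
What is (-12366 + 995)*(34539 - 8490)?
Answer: -296203179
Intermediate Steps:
(-12366 + 995)*(34539 - 8490) = -11371*26049 = -296203179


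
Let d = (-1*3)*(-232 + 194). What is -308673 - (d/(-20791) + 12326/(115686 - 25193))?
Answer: -580749963652763/1881439963 ≈ -3.0867e+5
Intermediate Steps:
d = 114 (d = -3*(-38) = 114)
-308673 - (d/(-20791) + 12326/(115686 - 25193)) = -308673 - (114/(-20791) + 12326/(115686 - 25193)) = -308673 - (114*(-1/20791) + 12326/90493) = -308673 - (-114/20791 + 12326*(1/90493)) = -308673 - (-114/20791 + 12326/90493) = -308673 - 1*245953664/1881439963 = -308673 - 245953664/1881439963 = -580749963652763/1881439963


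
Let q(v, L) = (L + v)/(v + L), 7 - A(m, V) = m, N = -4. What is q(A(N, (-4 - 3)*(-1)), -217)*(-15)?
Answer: -15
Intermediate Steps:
A(m, V) = 7 - m
q(v, L) = 1 (q(v, L) = (L + v)/(L + v) = 1)
q(A(N, (-4 - 3)*(-1)), -217)*(-15) = 1*(-15) = -15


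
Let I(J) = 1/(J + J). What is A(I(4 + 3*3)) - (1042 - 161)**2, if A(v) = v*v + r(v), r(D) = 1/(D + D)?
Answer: -524676047/676 ≈ -7.7615e+5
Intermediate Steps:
r(D) = 1/(2*D)
I(J) = 1/(2*J)
A(v) = v**2 + 1/(2*v) (A(v) = v*v + 1/(2*v) = v**2 + 1/(2*v))
A(I(4 + 3*3)) - (1042 - 161)**2 = (1/2 + (1/(2*(4 + 3*3)))**3)/((1/(2*(4 + 3*3)))) - (1042 - 161)**2 = (1/2 + (1/(2*(4 + 9)))**3)/((1/(2*(4 + 9)))) - 1*881**2 = (1/2 + ((1/2)/13)**3)/(((1/2)/13)) - 1*776161 = (1/2 + ((1/2)*(1/13))**3)/(((1/2)*(1/13))) - 776161 = (1/2 + (1/26)**3)/(1/26) - 776161 = 26*(1/2 + 1/17576) - 776161 = 26*(8789/17576) - 776161 = 8789/676 - 776161 = -524676047/676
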